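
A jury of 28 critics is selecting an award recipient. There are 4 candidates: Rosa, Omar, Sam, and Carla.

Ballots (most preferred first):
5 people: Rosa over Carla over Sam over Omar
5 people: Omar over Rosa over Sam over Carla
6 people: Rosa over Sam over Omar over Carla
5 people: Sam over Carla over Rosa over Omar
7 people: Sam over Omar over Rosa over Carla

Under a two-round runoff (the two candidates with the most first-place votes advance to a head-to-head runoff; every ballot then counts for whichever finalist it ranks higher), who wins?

Round 1 first-place votes: Rosa 11, Omar 5, Sam 12, Carla 0. Sam and Rosa advance.
Runoff: Sam is ranked above Rosa on 12 ballots, Rosa above Sam on 16.

Rosa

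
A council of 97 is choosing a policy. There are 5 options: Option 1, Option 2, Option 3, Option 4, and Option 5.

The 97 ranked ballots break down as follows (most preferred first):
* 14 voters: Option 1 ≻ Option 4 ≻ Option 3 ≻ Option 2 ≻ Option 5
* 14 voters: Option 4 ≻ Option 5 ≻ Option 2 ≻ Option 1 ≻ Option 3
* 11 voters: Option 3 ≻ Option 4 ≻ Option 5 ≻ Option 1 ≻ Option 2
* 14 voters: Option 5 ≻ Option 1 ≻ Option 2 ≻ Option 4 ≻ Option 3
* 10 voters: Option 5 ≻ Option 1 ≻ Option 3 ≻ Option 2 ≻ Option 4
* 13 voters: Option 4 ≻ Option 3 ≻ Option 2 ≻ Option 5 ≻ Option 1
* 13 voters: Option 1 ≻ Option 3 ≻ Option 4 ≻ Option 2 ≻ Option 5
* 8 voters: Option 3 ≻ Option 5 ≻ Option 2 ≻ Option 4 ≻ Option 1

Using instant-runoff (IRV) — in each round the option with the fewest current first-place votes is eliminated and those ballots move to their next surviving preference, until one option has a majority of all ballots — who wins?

Round 1: Option 1 27, Option 2 0, Option 3 19, Option 4 27, Option 5 24. Option 2 eliminated.
Round 2: Option 1 27, Option 3 19, Option 4 27, Option 5 24. Option 3 eliminated.
Round 3: Option 1 27, Option 4 38, Option 5 32. Option 1 eliminated.
Round 4: Option 4 65, Option 5 32. Option 4 has a majority (≥49).

Option 4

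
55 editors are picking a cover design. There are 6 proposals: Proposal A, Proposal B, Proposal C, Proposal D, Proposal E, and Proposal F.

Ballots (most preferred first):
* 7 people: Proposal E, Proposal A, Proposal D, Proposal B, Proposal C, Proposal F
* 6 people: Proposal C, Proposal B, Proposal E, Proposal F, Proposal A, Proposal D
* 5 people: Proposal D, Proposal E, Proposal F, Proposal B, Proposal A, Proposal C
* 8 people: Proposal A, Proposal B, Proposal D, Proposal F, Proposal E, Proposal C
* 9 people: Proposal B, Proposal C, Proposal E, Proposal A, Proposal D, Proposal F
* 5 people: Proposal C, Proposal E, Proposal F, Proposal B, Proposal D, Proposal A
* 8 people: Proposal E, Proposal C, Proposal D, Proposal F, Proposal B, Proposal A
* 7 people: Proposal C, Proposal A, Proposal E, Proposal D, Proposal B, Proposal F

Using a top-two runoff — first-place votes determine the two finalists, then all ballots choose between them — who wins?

Proposal E

Round 1 first-place votes: Proposal A 8, Proposal B 9, Proposal C 18, Proposal D 5, Proposal E 15, Proposal F 0. Proposal C and Proposal E advance.
Runoff: Proposal C is ranked above Proposal E on 27 ballots, Proposal E above Proposal C on 28.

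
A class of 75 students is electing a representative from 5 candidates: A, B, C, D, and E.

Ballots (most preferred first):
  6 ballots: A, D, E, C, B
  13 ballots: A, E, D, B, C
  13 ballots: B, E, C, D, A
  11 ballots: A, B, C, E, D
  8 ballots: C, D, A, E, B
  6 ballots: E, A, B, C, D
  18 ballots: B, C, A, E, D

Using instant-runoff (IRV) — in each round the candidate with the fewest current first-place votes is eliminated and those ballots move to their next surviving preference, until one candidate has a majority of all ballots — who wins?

Round 1: A 30, B 31, C 8, D 0, E 6. D eliminated.
Round 2: A 30, B 31, C 8, E 6. E eliminated.
Round 3: A 36, B 31, C 8. C eliminated.
Round 4: A 44, B 31. A has a majority (≥38).

A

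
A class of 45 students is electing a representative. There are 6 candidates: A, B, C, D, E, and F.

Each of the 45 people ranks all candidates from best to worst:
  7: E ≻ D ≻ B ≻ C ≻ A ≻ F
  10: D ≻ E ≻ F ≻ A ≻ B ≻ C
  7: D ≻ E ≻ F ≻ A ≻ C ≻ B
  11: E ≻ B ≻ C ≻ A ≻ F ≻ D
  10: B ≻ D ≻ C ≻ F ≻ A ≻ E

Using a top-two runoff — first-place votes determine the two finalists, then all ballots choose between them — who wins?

D

Round 1 first-place votes: A 0, B 10, C 0, D 17, E 18, F 0. E and D advance.
Runoff: E is ranked above D on 18 ballots, D above E on 27.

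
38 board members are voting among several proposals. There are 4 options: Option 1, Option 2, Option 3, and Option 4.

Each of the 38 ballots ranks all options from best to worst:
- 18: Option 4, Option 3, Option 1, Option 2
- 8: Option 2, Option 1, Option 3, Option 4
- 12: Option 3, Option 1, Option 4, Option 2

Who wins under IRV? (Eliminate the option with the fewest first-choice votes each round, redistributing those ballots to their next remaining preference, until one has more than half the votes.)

Round 1: Option 1 0, Option 2 8, Option 3 12, Option 4 18. Option 1 eliminated.
Round 2: Option 2 8, Option 3 12, Option 4 18. Option 2 eliminated.
Round 3: Option 3 20, Option 4 18. Option 3 has a majority (≥20).

Option 3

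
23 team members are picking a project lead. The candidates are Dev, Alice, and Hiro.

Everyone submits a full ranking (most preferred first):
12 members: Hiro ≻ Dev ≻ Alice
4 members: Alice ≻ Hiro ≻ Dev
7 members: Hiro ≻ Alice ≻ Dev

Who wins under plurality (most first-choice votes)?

First-place votes: Dev 0, Alice 4, Hiro 19.

Hiro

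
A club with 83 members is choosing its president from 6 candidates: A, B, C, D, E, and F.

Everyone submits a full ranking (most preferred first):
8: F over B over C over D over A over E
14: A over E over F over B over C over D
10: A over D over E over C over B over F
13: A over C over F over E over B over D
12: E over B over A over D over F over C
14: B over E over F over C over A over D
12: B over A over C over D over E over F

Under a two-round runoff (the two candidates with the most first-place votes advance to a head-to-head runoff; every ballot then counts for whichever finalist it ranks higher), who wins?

Round 1 first-place votes: A 37, B 26, C 0, D 0, E 12, F 8. A and B advance.
Runoff: A is ranked above B on 37 ballots, B above A on 46.

B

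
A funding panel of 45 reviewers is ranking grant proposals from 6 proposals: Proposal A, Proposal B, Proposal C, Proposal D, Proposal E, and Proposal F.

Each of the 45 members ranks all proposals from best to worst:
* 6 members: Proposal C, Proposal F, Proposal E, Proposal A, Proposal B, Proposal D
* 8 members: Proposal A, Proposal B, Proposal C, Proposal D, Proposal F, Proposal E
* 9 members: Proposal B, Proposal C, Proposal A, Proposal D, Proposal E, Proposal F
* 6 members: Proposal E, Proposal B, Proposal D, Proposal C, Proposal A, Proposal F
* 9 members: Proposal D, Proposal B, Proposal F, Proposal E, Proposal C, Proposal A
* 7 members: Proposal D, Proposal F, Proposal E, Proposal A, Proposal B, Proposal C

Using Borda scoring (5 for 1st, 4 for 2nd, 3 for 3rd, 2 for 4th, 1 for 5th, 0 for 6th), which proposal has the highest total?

Proposal B

Proposal A: 6×2 + 8×5 + 9×3 + 6×1 + 9×0 + 7×2 = 99
Proposal B: 6×1 + 8×4 + 9×5 + 6×4 + 9×4 + 7×1 = 150
Proposal C: 6×5 + 8×3 + 9×4 + 6×2 + 9×1 + 7×0 = 111
Proposal D: 6×0 + 8×2 + 9×2 + 6×3 + 9×5 + 7×5 = 132
Proposal E: 6×3 + 8×0 + 9×1 + 6×5 + 9×2 + 7×3 = 96
Proposal F: 6×4 + 8×1 + 9×0 + 6×0 + 9×3 + 7×4 = 87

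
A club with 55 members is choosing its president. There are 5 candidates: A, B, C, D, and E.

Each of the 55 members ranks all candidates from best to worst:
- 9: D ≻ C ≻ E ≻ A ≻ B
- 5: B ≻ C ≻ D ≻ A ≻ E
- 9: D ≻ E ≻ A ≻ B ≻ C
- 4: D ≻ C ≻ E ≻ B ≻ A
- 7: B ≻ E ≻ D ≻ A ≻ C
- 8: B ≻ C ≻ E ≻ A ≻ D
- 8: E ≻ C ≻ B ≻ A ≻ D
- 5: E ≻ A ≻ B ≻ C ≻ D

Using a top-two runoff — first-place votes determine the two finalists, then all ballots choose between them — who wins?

Round 1 first-place votes: A 0, B 20, C 0, D 22, E 13. D and B advance.
Runoff: D is ranked above B on 22 ballots, B above D on 33.

B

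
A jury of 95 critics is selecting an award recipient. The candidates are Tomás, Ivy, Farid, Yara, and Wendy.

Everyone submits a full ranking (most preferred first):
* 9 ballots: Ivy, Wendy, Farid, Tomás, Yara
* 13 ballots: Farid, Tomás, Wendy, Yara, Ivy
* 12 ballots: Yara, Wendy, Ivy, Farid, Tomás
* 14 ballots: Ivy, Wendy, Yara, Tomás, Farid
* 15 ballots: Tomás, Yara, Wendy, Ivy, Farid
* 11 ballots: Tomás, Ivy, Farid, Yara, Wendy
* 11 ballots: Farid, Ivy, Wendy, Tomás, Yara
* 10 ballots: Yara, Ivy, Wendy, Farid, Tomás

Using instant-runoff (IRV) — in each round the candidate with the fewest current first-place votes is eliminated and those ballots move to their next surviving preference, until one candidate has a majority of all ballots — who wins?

Ivy

Round 1: Tomás 26, Ivy 23, Farid 24, Yara 22, Wendy 0. Wendy eliminated.
Round 2: Tomás 26, Ivy 23, Farid 24, Yara 22. Yara eliminated.
Round 3: Tomás 26, Ivy 45, Farid 24. Farid eliminated.
Round 4: Tomás 39, Ivy 56. Ivy has a majority (≥48).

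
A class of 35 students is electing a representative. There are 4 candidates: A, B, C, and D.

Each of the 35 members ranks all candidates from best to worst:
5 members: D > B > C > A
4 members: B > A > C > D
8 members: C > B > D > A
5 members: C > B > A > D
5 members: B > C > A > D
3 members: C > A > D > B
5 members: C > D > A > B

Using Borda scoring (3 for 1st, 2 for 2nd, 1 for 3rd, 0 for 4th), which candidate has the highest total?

C

A: 5×0 + 4×2 + 8×0 + 5×1 + 5×1 + 3×2 + 5×1 = 29
B: 5×2 + 4×3 + 8×2 + 5×2 + 5×3 + 3×0 + 5×0 = 63
C: 5×1 + 4×1 + 8×3 + 5×3 + 5×2 + 3×3 + 5×3 = 82
D: 5×3 + 4×0 + 8×1 + 5×0 + 5×0 + 3×1 + 5×2 = 36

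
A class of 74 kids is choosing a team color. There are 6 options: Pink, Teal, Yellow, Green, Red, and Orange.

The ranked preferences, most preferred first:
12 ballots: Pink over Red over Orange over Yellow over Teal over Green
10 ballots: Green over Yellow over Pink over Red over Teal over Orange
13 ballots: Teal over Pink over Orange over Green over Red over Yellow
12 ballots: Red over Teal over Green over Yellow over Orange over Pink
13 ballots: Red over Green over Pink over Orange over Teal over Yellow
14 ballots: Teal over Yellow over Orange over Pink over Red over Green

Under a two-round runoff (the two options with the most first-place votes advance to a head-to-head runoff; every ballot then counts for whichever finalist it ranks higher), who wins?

Red

Round 1 first-place votes: Pink 12, Teal 27, Yellow 0, Green 10, Red 25, Orange 0. Teal and Red advance.
Runoff: Teal is ranked above Red on 27 ballots, Red above Teal on 47.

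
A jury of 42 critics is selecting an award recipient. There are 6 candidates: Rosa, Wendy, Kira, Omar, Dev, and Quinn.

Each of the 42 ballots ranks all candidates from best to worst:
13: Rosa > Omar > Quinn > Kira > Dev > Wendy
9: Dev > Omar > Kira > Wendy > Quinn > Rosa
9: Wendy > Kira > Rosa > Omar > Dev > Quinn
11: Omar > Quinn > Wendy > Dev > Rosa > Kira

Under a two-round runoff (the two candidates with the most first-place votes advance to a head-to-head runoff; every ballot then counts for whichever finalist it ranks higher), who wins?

Rosa

Round 1 first-place votes: Rosa 13, Wendy 9, Kira 0, Omar 11, Dev 9, Quinn 0. Rosa and Omar advance.
Runoff: Rosa is ranked above Omar on 22 ballots, Omar above Rosa on 20.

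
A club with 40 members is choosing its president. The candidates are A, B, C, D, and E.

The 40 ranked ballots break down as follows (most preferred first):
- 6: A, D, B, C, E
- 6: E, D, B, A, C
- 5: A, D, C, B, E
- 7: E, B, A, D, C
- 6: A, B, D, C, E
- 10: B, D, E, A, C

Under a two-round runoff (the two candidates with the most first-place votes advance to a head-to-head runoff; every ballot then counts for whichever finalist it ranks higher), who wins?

E

Round 1 first-place votes: A 17, B 10, C 0, D 0, E 13. A and E advance.
Runoff: A is ranked above E on 17 ballots, E above A on 23.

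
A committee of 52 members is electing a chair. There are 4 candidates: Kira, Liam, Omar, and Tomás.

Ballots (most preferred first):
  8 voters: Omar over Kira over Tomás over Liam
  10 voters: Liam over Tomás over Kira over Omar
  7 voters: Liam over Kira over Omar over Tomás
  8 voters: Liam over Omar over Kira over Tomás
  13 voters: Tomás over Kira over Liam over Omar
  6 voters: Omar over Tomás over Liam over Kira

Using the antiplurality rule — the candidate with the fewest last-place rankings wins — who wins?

Kira

Last-place votes: Kira 6, Liam 8, Omar 23, Tomás 15.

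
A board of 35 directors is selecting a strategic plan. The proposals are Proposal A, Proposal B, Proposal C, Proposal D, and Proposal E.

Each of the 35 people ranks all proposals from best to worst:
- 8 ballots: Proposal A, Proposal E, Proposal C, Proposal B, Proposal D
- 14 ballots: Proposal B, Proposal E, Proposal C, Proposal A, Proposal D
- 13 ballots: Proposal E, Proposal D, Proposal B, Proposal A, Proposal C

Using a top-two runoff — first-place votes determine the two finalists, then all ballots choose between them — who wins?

Proposal E

Round 1 first-place votes: Proposal A 8, Proposal B 14, Proposal C 0, Proposal D 0, Proposal E 13. Proposal B and Proposal E advance.
Runoff: Proposal B is ranked above Proposal E on 14 ballots, Proposal E above Proposal B on 21.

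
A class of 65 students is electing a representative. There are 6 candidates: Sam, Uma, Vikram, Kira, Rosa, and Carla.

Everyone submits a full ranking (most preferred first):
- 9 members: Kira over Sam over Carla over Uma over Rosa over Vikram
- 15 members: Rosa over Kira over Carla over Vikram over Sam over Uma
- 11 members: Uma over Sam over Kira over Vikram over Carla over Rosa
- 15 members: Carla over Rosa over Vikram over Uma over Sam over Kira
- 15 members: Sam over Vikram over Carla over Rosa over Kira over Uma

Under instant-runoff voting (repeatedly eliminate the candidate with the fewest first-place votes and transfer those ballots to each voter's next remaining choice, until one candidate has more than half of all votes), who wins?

Sam

Round 1: Sam 15, Uma 11, Vikram 0, Kira 9, Rosa 15, Carla 15. Vikram eliminated.
Round 2: Sam 15, Uma 11, Kira 9, Rosa 15, Carla 15. Kira eliminated.
Round 3: Sam 24, Uma 11, Rosa 15, Carla 15. Uma eliminated.
Round 4: Sam 35, Rosa 15, Carla 15. Sam has a majority (≥33).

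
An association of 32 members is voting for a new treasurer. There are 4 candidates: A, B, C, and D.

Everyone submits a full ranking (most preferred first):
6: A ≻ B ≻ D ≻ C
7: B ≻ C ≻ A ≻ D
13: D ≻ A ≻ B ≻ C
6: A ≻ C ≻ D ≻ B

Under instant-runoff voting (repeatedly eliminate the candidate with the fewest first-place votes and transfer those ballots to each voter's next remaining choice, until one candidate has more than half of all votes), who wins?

A

Round 1: A 12, B 7, C 0, D 13. C eliminated.
Round 2: A 12, B 7, D 13. B eliminated.
Round 3: A 19, D 13. A has a majority (≥17).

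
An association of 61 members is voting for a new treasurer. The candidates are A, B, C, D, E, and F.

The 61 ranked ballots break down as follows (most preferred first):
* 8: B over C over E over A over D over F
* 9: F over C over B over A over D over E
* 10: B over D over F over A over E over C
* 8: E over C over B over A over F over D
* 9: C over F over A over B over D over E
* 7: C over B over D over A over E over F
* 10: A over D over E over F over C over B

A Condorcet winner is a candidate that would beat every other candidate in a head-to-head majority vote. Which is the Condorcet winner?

C vs A: 41–20
C vs B: 43–18
C vs D: 41–20
C vs E: 33–28
C vs F: 32–29
C beats every other candidate.

C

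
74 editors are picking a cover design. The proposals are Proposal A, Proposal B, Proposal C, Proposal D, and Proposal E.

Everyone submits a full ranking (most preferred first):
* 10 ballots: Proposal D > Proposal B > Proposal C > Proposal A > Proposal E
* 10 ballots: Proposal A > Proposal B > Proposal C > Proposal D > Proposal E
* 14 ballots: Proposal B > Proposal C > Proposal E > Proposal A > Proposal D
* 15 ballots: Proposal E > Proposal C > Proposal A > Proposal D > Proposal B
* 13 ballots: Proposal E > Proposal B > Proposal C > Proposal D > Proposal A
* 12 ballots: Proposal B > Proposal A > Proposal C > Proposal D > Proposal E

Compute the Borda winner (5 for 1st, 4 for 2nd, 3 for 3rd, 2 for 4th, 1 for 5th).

Proposal B

Proposal A: 10×2 + 10×5 + 14×2 + 15×3 + 13×1 + 12×4 = 204
Proposal B: 10×4 + 10×4 + 14×5 + 15×1 + 13×4 + 12×5 = 277
Proposal C: 10×3 + 10×3 + 14×4 + 15×4 + 13×3 + 12×3 = 251
Proposal D: 10×5 + 10×2 + 14×1 + 15×2 + 13×2 + 12×2 = 164
Proposal E: 10×1 + 10×1 + 14×3 + 15×5 + 13×5 + 12×1 = 214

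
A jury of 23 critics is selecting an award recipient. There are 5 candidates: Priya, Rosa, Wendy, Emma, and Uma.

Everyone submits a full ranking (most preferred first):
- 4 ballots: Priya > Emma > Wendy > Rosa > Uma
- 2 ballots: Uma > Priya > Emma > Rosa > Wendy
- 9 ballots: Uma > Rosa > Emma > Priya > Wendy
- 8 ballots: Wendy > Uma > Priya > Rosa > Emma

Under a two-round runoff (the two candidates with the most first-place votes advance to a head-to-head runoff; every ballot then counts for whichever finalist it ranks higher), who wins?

Round 1 first-place votes: Priya 4, Rosa 0, Wendy 8, Emma 0, Uma 11. Uma and Wendy advance.
Runoff: Uma is ranked above Wendy on 11 ballots, Wendy above Uma on 12.

Wendy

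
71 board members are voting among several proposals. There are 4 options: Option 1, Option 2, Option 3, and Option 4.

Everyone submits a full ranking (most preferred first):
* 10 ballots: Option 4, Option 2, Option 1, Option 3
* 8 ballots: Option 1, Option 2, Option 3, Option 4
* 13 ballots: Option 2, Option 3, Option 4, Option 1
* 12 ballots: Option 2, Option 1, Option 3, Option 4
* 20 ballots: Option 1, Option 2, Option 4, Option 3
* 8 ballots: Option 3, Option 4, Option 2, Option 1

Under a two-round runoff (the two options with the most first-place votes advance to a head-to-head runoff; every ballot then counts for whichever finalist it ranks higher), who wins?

Option 2

Round 1 first-place votes: Option 1 28, Option 2 25, Option 3 8, Option 4 10. Option 1 and Option 2 advance.
Runoff: Option 1 is ranked above Option 2 on 28 ballots, Option 2 above Option 1 on 43.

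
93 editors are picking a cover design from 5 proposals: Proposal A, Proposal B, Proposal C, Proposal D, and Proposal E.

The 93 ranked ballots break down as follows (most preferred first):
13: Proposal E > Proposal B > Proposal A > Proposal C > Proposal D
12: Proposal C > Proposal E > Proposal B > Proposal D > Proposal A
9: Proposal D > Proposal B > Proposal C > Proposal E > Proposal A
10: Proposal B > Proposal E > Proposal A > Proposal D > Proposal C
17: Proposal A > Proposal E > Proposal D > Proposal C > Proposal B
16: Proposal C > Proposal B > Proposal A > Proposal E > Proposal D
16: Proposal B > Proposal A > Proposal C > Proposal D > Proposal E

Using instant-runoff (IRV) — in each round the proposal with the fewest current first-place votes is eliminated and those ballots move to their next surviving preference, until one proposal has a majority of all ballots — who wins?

Round 1: Proposal A 17, Proposal B 26, Proposal C 28, Proposal D 9, Proposal E 13. Proposal D eliminated.
Round 2: Proposal A 17, Proposal B 35, Proposal C 28, Proposal E 13. Proposal E eliminated.
Round 3: Proposal A 17, Proposal B 48, Proposal C 28. Proposal B has a majority (≥47).

Proposal B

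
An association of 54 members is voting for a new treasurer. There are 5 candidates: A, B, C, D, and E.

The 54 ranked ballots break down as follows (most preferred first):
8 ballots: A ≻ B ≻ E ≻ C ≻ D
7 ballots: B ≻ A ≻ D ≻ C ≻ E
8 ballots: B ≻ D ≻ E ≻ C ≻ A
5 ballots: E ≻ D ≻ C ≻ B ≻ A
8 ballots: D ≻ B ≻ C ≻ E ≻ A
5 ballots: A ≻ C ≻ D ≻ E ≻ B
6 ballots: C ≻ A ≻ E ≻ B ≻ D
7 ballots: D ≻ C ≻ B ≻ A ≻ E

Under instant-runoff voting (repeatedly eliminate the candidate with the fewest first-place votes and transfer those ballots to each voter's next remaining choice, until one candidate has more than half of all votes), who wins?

D

Round 1: A 13, B 15, C 6, D 15, E 5. E eliminated.
Round 2: A 13, B 15, C 6, D 20. C eliminated.
Round 3: A 19, B 15, D 20. B eliminated.
Round 4: A 26, D 28. D has a majority (≥28).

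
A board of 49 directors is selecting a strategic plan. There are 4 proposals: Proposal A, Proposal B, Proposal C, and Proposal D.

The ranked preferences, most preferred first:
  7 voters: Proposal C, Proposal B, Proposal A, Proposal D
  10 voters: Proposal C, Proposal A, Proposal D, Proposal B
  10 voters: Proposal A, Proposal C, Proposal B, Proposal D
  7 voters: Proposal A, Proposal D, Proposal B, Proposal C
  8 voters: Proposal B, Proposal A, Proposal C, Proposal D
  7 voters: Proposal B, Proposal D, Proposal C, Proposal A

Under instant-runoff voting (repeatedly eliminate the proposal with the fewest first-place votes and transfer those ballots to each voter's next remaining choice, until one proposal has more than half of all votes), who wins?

Round 1: Proposal A 17, Proposal B 15, Proposal C 17, Proposal D 0. Proposal D eliminated.
Round 2: Proposal A 17, Proposal B 15, Proposal C 17. Proposal B eliminated.
Round 3: Proposal A 25, Proposal C 24. Proposal A has a majority (≥25).

Proposal A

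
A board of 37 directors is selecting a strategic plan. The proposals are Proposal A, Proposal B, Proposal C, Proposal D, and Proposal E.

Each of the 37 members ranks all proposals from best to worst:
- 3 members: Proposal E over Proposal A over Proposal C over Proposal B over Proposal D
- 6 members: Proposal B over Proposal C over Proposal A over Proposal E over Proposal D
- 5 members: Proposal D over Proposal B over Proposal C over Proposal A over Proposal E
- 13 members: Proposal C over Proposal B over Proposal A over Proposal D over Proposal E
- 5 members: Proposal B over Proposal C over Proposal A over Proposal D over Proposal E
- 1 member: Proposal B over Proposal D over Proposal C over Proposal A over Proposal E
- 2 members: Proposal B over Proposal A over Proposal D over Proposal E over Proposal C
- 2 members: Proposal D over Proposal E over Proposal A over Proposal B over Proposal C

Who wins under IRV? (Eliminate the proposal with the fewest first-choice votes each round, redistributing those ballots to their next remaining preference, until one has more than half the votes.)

Proposal B

Round 1: Proposal A 0, Proposal B 14, Proposal C 13, Proposal D 7, Proposal E 3. Proposal A eliminated.
Round 2: Proposal B 14, Proposal C 13, Proposal D 7, Proposal E 3. Proposal E eliminated.
Round 3: Proposal B 14, Proposal C 16, Proposal D 7. Proposal D eliminated.
Round 4: Proposal B 21, Proposal C 16. Proposal B has a majority (≥19).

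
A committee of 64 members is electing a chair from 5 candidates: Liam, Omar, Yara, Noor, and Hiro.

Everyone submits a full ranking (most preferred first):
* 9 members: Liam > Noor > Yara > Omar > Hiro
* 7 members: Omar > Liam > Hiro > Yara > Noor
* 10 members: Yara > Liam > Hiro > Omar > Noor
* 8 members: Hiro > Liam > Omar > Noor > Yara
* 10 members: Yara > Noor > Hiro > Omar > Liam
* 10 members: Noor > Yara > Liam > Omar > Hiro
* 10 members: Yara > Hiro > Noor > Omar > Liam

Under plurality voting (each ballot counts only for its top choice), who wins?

First-place votes: Liam 9, Omar 7, Yara 30, Noor 10, Hiro 8.

Yara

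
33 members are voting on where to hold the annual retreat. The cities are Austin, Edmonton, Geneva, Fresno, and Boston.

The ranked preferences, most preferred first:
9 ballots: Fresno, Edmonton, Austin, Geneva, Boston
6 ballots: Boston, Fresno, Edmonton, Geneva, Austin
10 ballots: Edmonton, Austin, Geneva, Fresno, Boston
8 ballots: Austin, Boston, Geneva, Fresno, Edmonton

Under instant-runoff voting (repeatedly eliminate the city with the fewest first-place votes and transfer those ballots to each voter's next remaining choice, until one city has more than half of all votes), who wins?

Fresno

Round 1: Austin 8, Edmonton 10, Geneva 0, Fresno 9, Boston 6. Geneva eliminated.
Round 2: Austin 8, Edmonton 10, Fresno 9, Boston 6. Boston eliminated.
Round 3: Austin 8, Edmonton 10, Fresno 15. Austin eliminated.
Round 4: Edmonton 10, Fresno 23. Fresno has a majority (≥17).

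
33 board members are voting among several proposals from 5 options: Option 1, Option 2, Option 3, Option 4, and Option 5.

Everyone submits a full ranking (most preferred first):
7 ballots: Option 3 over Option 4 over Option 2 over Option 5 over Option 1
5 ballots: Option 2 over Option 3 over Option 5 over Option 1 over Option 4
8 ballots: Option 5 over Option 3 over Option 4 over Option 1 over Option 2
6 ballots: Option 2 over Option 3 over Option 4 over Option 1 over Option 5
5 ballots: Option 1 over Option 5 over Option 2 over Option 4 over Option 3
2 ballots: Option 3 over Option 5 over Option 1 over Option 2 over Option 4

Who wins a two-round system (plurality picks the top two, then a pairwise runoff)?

Option 3

Round 1 first-place votes: Option 1 5, Option 2 11, Option 3 9, Option 4 0, Option 5 8. Option 2 and Option 3 advance.
Runoff: Option 2 is ranked above Option 3 on 16 ballots, Option 3 above Option 2 on 17.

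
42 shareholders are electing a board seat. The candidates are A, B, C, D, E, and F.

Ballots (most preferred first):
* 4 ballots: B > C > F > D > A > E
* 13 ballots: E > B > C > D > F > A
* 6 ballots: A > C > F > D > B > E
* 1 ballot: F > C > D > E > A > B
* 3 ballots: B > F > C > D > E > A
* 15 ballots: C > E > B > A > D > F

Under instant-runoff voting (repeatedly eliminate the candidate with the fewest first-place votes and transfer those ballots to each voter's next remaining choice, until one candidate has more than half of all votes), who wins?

C

Round 1: A 6, B 7, C 15, D 0, E 13, F 1. D eliminated.
Round 2: A 6, B 7, C 15, E 13, F 1. F eliminated.
Round 3: A 6, B 7, C 16, E 13. A eliminated.
Round 4: B 7, C 22, E 13. C has a majority (≥22).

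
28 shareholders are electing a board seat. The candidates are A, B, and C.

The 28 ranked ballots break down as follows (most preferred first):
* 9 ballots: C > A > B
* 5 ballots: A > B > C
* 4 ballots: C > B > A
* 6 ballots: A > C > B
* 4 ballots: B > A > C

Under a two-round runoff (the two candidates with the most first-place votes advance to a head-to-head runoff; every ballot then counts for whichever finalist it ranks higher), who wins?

A

Round 1 first-place votes: A 11, B 4, C 13. C and A advance.
Runoff: C is ranked above A on 13 ballots, A above C on 15.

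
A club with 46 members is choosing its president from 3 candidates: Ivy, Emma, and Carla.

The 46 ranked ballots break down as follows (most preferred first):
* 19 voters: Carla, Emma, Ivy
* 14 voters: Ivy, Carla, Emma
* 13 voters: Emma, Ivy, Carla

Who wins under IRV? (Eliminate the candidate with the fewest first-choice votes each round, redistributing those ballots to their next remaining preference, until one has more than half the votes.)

Ivy

Round 1: Ivy 14, Emma 13, Carla 19. Emma eliminated.
Round 2: Ivy 27, Carla 19. Ivy has a majority (≥24).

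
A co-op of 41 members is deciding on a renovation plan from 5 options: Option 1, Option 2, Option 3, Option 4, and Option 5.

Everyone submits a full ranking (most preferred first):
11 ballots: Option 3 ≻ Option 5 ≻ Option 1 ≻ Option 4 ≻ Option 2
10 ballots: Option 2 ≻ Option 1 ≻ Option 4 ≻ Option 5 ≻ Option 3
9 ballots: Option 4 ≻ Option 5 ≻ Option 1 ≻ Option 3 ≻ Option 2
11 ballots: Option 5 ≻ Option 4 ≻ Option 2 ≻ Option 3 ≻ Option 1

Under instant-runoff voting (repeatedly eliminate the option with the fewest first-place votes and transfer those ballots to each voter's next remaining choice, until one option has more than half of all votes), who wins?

Round 1: Option 1 0, Option 2 10, Option 3 11, Option 4 9, Option 5 11. Option 1 eliminated.
Round 2: Option 2 10, Option 3 11, Option 4 9, Option 5 11. Option 4 eliminated.
Round 3: Option 2 10, Option 3 11, Option 5 20. Option 2 eliminated.
Round 4: Option 3 11, Option 5 30. Option 5 has a majority (≥21).

Option 5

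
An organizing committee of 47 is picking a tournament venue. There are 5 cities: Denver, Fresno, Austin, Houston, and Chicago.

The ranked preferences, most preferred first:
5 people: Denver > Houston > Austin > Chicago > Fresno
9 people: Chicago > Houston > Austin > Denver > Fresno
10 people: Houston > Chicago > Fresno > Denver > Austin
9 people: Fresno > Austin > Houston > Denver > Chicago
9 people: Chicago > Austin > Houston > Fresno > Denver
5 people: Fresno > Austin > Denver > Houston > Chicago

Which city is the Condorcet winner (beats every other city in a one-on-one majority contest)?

Houston vs Denver: 37–10
Houston vs Fresno: 33–14
Houston vs Austin: 24–23
Houston vs Chicago: 29–18
Houston beats every other city.

Houston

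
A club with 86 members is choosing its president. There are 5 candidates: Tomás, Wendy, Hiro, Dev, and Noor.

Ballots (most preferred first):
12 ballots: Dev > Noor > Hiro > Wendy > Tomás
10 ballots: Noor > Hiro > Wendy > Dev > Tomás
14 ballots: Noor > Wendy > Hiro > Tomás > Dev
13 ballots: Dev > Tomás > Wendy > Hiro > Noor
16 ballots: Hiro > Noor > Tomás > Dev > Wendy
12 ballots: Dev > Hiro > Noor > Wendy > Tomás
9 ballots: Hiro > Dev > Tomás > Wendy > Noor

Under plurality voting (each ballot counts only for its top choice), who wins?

Dev

First-place votes: Tomás 0, Wendy 0, Hiro 25, Dev 37, Noor 24.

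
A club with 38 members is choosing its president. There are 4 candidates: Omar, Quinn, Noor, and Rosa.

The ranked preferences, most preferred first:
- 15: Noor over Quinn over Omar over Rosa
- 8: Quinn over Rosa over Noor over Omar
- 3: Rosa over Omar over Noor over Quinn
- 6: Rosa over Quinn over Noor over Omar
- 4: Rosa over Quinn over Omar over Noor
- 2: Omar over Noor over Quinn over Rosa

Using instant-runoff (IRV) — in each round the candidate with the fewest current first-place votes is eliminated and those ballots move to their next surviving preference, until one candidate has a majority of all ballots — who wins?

Rosa

Round 1: Omar 2, Quinn 8, Noor 15, Rosa 13. Omar eliminated.
Round 2: Quinn 8, Noor 17, Rosa 13. Quinn eliminated.
Round 3: Noor 17, Rosa 21. Rosa has a majority (≥20).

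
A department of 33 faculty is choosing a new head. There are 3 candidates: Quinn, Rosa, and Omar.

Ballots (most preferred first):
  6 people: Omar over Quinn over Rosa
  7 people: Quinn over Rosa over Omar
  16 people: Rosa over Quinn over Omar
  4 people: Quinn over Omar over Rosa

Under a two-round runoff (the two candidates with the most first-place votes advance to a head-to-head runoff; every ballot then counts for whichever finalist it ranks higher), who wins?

Round 1 first-place votes: Quinn 11, Rosa 16, Omar 6. Rosa and Quinn advance.
Runoff: Rosa is ranked above Quinn on 16 ballots, Quinn above Rosa on 17.

Quinn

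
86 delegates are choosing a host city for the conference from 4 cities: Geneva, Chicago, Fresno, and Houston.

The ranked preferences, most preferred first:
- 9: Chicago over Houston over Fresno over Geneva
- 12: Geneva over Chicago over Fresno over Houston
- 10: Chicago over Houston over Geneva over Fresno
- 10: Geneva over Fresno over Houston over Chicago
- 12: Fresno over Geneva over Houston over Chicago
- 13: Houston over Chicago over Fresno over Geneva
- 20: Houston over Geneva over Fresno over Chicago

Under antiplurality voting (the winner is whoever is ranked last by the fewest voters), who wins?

Fresno

Last-place votes: Geneva 22, Chicago 42, Fresno 10, Houston 12.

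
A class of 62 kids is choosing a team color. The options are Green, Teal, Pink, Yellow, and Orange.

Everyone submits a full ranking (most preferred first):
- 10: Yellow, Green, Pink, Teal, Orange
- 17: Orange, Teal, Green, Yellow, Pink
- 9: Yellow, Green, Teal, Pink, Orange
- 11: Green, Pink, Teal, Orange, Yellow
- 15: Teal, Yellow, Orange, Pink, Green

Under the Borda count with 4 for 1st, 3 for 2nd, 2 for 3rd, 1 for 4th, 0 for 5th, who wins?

Green: 10×3 + 17×2 + 9×3 + 11×4 + 15×0 = 135
Teal: 10×1 + 17×3 + 9×2 + 11×2 + 15×4 = 161
Pink: 10×2 + 17×0 + 9×1 + 11×3 + 15×1 = 77
Yellow: 10×4 + 17×1 + 9×4 + 11×0 + 15×3 = 138
Orange: 10×0 + 17×4 + 9×0 + 11×1 + 15×2 = 109

Teal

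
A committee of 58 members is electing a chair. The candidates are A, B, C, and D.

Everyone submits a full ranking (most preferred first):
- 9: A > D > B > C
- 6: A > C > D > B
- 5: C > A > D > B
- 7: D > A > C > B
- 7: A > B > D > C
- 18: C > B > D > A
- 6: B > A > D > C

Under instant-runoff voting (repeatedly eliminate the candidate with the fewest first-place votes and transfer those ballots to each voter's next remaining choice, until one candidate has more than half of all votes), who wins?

Round 1: A 22, B 6, C 23, D 7. B eliminated.
Round 2: A 28, C 23, D 7. D eliminated.
Round 3: A 35, C 23. A has a majority (≥30).

A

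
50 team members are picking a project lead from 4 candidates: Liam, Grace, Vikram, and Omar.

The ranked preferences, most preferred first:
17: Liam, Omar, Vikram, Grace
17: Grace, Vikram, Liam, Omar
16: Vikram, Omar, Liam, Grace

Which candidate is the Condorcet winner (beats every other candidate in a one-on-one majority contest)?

Vikram

Vikram vs Liam: 33–17
Vikram vs Grace: 33–17
Vikram vs Omar: 33–17
Vikram beats every other candidate.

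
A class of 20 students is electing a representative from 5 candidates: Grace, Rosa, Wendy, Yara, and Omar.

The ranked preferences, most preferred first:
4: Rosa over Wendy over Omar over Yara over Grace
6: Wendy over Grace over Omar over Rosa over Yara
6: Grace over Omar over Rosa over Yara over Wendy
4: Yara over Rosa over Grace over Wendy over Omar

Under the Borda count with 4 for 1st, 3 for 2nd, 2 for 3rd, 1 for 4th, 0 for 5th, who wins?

Grace: 4×0 + 6×3 + 6×4 + 4×2 = 50
Rosa: 4×4 + 6×1 + 6×2 + 4×3 = 46
Wendy: 4×3 + 6×4 + 6×0 + 4×1 = 40
Yara: 4×1 + 6×0 + 6×1 + 4×4 = 26
Omar: 4×2 + 6×2 + 6×3 + 4×0 = 38

Grace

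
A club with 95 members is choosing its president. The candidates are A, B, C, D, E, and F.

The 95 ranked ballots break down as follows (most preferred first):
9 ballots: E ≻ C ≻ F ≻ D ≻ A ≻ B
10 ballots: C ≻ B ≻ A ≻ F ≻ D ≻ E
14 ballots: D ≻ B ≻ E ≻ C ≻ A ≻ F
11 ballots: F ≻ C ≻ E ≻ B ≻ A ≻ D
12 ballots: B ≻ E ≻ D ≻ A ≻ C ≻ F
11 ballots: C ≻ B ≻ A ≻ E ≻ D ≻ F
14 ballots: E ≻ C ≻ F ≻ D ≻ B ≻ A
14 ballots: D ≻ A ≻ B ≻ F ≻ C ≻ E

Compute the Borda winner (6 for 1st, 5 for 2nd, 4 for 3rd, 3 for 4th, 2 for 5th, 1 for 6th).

A: 9×2 + 10×4 + 14×2 + 11×2 + 12×3 + 11×4 + 14×1 + 14×5 = 272
B: 9×1 + 10×5 + 14×5 + 11×3 + 12×6 + 11×5 + 14×2 + 14×4 = 373
C: 9×5 + 10×6 + 14×3 + 11×5 + 12×2 + 11×6 + 14×5 + 14×2 = 390
D: 9×3 + 10×2 + 14×6 + 11×1 + 12×4 + 11×2 + 14×3 + 14×6 = 338
E: 9×6 + 10×1 + 14×4 + 11×4 + 12×5 + 11×3 + 14×6 + 14×1 = 355
F: 9×4 + 10×3 + 14×1 + 11×6 + 12×1 + 11×1 + 14×4 + 14×3 = 267

C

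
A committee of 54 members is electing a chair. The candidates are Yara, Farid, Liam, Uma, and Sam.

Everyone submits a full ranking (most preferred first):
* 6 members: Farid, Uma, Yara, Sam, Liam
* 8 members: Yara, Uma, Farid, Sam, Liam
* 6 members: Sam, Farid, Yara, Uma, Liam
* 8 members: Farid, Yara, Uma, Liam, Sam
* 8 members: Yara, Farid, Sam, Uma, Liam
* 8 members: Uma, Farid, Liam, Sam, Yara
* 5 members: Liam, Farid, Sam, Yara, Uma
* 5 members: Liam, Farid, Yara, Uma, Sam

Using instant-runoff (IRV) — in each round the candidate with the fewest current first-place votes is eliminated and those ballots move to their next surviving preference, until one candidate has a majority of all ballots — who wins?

Farid

Round 1: Yara 16, Farid 14, Liam 10, Uma 8, Sam 6. Sam eliminated.
Round 2: Yara 16, Farid 20, Liam 10, Uma 8. Uma eliminated.
Round 3: Yara 16, Farid 28, Liam 10. Farid has a majority (≥28).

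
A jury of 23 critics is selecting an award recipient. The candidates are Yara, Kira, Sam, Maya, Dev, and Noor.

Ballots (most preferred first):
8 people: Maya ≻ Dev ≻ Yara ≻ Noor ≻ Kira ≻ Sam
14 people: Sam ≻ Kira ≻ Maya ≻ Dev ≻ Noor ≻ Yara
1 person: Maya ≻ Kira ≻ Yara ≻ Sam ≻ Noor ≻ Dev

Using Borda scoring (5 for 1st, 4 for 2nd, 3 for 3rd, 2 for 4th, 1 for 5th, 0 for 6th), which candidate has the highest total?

Maya

Yara: 8×3 + 14×0 + 1×3 = 27
Kira: 8×1 + 14×4 + 1×4 = 68
Sam: 8×0 + 14×5 + 1×2 = 72
Maya: 8×5 + 14×3 + 1×5 = 87
Dev: 8×4 + 14×2 + 1×0 = 60
Noor: 8×2 + 14×1 + 1×1 = 31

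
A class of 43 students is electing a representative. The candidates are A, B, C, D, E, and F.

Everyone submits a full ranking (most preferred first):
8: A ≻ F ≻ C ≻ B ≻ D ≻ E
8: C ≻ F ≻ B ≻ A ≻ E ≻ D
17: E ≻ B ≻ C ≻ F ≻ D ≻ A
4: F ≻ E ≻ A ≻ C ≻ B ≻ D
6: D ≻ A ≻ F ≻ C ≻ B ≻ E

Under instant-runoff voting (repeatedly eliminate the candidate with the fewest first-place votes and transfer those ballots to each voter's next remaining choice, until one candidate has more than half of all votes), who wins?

Round 1: A 8, B 0, C 8, D 6, E 17, F 4. B eliminated.
Round 2: A 8, C 8, D 6, E 17, F 4. F eliminated.
Round 3: A 8, C 8, D 6, E 21. D eliminated.
Round 4: A 14, C 8, E 21. C eliminated.
Round 5: A 22, E 21. A has a majority (≥22).

A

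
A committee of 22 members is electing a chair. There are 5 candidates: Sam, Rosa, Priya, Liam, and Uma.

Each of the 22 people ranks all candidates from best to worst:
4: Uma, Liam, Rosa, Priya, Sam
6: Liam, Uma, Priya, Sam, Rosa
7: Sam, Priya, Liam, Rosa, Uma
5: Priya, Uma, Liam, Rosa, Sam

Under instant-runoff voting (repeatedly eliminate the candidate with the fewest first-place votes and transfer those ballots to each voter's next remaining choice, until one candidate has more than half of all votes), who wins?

Liam

Round 1: Sam 7, Rosa 0, Priya 5, Liam 6, Uma 4. Rosa eliminated.
Round 2: Sam 7, Priya 5, Liam 6, Uma 4. Uma eliminated.
Round 3: Sam 7, Priya 5, Liam 10. Priya eliminated.
Round 4: Sam 7, Liam 15. Liam has a majority (≥12).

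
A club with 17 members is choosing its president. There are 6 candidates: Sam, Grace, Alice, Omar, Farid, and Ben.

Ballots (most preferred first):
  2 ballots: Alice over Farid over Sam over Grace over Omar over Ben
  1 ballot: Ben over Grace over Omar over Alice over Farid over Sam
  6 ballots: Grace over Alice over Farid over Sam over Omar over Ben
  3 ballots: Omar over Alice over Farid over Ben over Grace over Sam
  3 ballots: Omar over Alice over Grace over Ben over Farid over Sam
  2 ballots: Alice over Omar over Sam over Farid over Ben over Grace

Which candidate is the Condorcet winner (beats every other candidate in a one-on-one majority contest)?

Alice

Alice vs Sam: 17–0
Alice vs Grace: 10–7
Alice vs Omar: 10–7
Alice vs Farid: 17–0
Alice vs Ben: 16–1
Alice beats every other candidate.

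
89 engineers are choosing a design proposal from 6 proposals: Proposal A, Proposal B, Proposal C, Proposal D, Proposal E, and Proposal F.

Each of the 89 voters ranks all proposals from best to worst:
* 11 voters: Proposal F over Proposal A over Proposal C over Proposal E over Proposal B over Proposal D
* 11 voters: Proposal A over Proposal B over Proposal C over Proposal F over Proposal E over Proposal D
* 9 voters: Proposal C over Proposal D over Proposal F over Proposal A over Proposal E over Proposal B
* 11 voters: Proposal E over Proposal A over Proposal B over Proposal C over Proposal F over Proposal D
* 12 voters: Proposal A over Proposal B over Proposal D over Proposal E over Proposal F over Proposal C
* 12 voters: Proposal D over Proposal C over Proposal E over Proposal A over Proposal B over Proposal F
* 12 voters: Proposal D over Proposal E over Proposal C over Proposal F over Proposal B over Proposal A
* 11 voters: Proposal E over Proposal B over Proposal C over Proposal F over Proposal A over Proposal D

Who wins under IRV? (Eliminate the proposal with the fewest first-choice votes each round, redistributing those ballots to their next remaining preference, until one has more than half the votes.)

Proposal A

Round 1: Proposal A 23, Proposal B 0, Proposal C 9, Proposal D 24, Proposal E 22, Proposal F 11. Proposal B eliminated.
Round 2: Proposal A 23, Proposal C 9, Proposal D 24, Proposal E 22, Proposal F 11. Proposal C eliminated.
Round 3: Proposal A 23, Proposal D 33, Proposal E 22, Proposal F 11. Proposal F eliminated.
Round 4: Proposal A 34, Proposal D 33, Proposal E 22. Proposal E eliminated.
Round 5: Proposal A 56, Proposal D 33. Proposal A has a majority (≥45).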